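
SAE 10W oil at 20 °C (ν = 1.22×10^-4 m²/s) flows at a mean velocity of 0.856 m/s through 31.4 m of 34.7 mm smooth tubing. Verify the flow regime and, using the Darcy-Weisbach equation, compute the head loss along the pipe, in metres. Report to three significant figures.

Re = VD/ν = 0.856·0.03470/1.22×10^-4 = 243 → laminar (Re < 2300)
f = 64/Re = 0.2629
h_f = f(L/D)V²/(2g) = 0.2629·(31.4/0.03470)·0.856²/(2·9.81) = 8.884 m

h_f ≈ 8.88 m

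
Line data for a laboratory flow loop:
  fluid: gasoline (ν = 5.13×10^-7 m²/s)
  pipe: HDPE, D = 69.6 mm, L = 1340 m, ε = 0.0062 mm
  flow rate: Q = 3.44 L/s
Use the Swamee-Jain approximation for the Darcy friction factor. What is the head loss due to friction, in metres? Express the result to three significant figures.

h_f ≈ 14.2 m

V = 4Q/(πD²) = 4·0.00344/(π·0.0696²) = 0.9042 m/s
Re = VD/ν = 0.9042·0.0696/5.13×10^-7 = 1.23×10^5 → turbulent
ε/D = 0.0062/69.6 = 8.91×10^-5
Swamee-Jain: f = 0.01771
h_f = f(L/D)V²/(2g) = 0.01771·(1340/0.0696)·0.9042²/(2·9.81) = 14.21 m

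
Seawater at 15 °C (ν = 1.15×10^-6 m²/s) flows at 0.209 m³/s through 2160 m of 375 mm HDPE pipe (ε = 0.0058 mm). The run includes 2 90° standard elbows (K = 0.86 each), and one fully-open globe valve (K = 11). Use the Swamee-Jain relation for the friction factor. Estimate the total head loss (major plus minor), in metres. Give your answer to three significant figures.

V = 4Q/(πD²) = 1.892 m/s; V²/2g = 0.1825 m
Re = 6.17×10^5, ε/D = 1.55×10^-5 → f = 0.01289 (Swamee-Jain)
Major: h_f = f(L/D)·V²/2g = 0.01289·5760·0.1825 = 13.55 m
Minor: ΣK = 12.7; h_m = ΣK·V²/2g = 2.322 m
Total H_L = 13.55 + 2.322 = 15.87 m

H_L ≈ 15.9 m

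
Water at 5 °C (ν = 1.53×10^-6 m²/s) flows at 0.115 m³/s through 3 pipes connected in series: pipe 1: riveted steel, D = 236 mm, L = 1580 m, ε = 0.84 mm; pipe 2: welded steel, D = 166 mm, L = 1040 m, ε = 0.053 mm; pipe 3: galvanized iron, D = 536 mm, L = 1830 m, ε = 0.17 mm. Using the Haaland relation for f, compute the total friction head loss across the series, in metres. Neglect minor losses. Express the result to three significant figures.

Pipe 1: V = 2.629 m/s, Re = 4.06×10^5, ε/D = 0.00356, f = 0.02779, h_1 = f(L/D)V²/2g = 65.54 m
Pipe 2: V = 5.314 m/s, Re = 5.77×10^5, ε/D = 3.19×10^-4, f = 0.01617, h_2 = f(L/D)V²/2g = 145.8 m
Pipe 3: V = 0.5097 m/s, Re = 1.79×10^5, ε/D = 3.17×10^-4, f = 0.01784, h_3 = f(L/D)V²/2g = 0.8063 m
Series → Q common, losses add: H = Σh = 212.2 m

H ≈ 212 m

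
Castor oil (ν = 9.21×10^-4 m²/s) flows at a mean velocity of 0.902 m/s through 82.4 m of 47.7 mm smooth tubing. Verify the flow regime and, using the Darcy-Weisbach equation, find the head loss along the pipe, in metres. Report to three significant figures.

Re = VD/ν = 0.902·0.04770/9.21×10^-4 = 46.7 → laminar (Re < 2300)
f = 64/Re = 1.370
h_f = f(L/D)V²/(2g) = 1.370·(82.4/0.04770)·0.902²/(2·9.81) = 98.14 m

h_f ≈ 98.1 m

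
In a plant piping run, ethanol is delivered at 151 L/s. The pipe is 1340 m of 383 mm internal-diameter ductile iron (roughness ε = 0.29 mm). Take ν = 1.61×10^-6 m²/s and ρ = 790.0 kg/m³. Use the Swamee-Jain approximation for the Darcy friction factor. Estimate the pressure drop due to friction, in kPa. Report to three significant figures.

Δp ≈ 46.6 kPa

V = 4Q/(πD²) = 4·0.151/(π·0.383²) = 1.311 m/s
Re = VD/ν = 1.311·0.383/1.61×10^-6 = 3.12×10^5 → turbulent
ε/D = 0.29/383 = 7.57×10^-4
Swamee-Jain: f = 0.01963
h_f = f(L/D)V²/(2g) = 0.01963·(1340/0.383)·1.311²/(2·9.81) = 6.013 m
Δp = ρg·h_f = 790.0·9.81·6.013 = 46.60 kPa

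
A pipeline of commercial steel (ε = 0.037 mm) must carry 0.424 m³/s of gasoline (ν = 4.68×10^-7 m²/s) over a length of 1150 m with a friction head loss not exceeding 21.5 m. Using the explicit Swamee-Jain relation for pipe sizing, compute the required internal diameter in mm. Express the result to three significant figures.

D ≈ 400 mm

Swamee-Jain (Type III): D = 0.66·[ε^1.25·(LQ²/(gh_f))^4.75 + ν·Q^9.4·(L/(gh_f))^5.2]^0.04
LQ²/(gh_f) = 0.9802; L/(gh_f) = 5.452
Term 1 = ε^1.25·(…)^4.75 = 2.62×10^-6; Term 2 = ν·Q^9.4·(…)^5.2 = 9.95×10^-7
D = 0.66·(2.62×10^-6 + 9.95×10^-7)^0.04 = 0.3998 m = 400 mm
Check: V = 3.38 m/s, Re = 2.88×10^6, f = 0.01251, h_f = 20.9 m ≈ 21.5 m ✓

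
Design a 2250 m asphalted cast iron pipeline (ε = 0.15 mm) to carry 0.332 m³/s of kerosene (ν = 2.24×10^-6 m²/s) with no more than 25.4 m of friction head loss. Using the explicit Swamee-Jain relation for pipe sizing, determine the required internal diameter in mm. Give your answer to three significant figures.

Swamee-Jain (Type III): D = 0.66·[ε^1.25·(LQ²/(gh_f))^4.75 + ν·Q^9.4·(L/(gh_f))^5.2]^0.04
LQ²/(gh_f) = 0.9953; L/(gh_f) = 9.030
Term 1 = ε^1.25·(…)^4.75 = 1.62×10^-5; Term 2 = ν·Q^9.4·(…)^5.2 = 6.58×10^-6
D = 0.66·(1.62×10^-5 + 6.58×10^-6)^0.04 = 0.4304 m = 430 mm
Check: V = 2.28 m/s, Re = 4.38×10^5, f = 0.01689, h_f = 23.4 m ≈ 25.4 m ✓

D ≈ 430 mm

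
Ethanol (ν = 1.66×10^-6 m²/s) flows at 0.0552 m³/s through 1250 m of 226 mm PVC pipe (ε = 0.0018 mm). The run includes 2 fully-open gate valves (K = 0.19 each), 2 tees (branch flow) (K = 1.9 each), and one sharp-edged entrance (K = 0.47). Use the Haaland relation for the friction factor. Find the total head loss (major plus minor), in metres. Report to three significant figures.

H_L ≈ 8.85 m

V = 4Q/(πD²) = 1.376 m/s; V²/2g = 0.09651 m
Re = 1.87×10^5, ε/D = 7.96×10^-6 → f = 0.01574 (Haaland)
Major: h_f = f(L/D)·V²/2g = 0.01574·5531·0.09651 = 8.403 m
Minor: ΣK = 4.65; h_m = ΣK·V²/2g = 0.4488 m
Total H_L = 8.403 + 0.4488 = 8.852 m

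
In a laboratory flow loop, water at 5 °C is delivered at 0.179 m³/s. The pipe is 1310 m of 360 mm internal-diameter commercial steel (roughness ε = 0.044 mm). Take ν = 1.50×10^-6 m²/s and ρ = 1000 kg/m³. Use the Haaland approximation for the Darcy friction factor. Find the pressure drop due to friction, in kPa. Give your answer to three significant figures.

V = 4Q/(πD²) = 4·0.179/(π·0.360²) = 1.759 m/s
Re = VD/ν = 1.759·0.360/1.50×10^-6 = 4.22×10^5 → turbulent
ε/D = 0.044/360 = 1.22×10^-4
Haaland: f = 0.01478
h_f = f(L/D)V²/(2g) = 0.01478·(1310/0.360)·1.759²/(2·9.81) = 8.479 m
Δp = ρg·h_f = 1000·9.81·8.479 = 83.18 kPa

Δp ≈ 83.2 kPa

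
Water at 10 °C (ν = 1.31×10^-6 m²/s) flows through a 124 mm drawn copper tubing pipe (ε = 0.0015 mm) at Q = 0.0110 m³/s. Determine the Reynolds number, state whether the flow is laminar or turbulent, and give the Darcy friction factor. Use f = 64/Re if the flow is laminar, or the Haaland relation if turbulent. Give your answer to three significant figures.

V = 4Q/(πD²) = 0.9109 m/s
Re = VD/ν = 0.9109·0.124/1.31×10^-6 = 8.62×10^4
Re > 4000 → turbulent; ε/D = 1.21×10^-5
Haaland: f = 0.01843

Re ≈ 8.62×10^4; turbulent; f ≈ 0.0184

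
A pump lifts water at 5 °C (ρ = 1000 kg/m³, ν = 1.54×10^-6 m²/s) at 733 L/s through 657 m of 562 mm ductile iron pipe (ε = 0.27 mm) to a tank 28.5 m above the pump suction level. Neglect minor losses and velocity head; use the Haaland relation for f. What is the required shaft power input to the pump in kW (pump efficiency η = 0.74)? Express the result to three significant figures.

P_shaft ≈ 363 kW

V = 4Q/(πD²) = 2.955 m/s; Re = 1.08×10^6; ε/D = 4.80×10^-4; f = 0.01700
h_f = f(L/D)V²/2g = 8.847 m
Total head H = z + h_f = 28.5 + 8.847 = 37.35 m
P_hyd = ρgQH = 1000·9.81·0.733·37.35 = 268.6 kW
P_shaft = P_hyd/η = 268.6/0.74 = 362.9 kW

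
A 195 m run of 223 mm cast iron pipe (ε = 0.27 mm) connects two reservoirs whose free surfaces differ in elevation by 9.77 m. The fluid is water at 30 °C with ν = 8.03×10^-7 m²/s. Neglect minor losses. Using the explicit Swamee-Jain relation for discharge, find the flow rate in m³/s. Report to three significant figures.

Swamee-Jain (Type II): Q = -0.965·√(gD⁵h_f/L)·ln[ε/(3.7D) + √(3.17ν²L/(gD³h_f))]
√(gD⁵h_f/L) = √(9.81·0.223⁵·9.77/195) = 0.01646
ε/(3.7D) = 3.27×10^-4; √(3.17ν²L/(gD³h_f)) = 1.94×10^-5
Q = -0.965·0.01646·ln(3.466×10^-4) = 0.1266 m³/s
Check: V = 3.24 m/s, Re = 9.00×10^5, f = 0.02097, h_f = 9.82 m ≈ 9.77 m ✓

Q ≈ 0.127 m³/s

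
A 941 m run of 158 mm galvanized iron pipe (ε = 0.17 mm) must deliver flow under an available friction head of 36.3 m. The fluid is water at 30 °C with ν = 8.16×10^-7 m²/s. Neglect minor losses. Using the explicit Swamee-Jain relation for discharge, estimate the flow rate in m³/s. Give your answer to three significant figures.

Q ≈ 0.0473 m³/s

Swamee-Jain (Type II): Q = -0.965·√(gD⁵h_f/L)·ln[ε/(3.7D) + √(3.17ν²L/(gD³h_f))]
√(gD⁵h_f/L) = √(9.81·0.158⁵·36.3/941) = 0.006104
ε/(3.7D) = 2.91×10^-4; √(3.17ν²L/(gD³h_f)) = 3.76×10^-5
Q = -0.965·0.006104·ln(3.284×10^-4) = 0.04725 m³/s
Check: V = 2.41 m/s, Re = 4.67×10^5, f = 0.02072, h_f = 36.5 m ≈ 36.3 m ✓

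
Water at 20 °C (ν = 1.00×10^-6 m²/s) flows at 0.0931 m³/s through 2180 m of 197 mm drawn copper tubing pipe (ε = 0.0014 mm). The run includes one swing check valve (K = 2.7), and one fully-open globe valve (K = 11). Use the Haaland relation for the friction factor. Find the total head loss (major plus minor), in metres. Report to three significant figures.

V = 4Q/(πD²) = 3.054 m/s; V²/2g = 0.4755 m
Re = 6.02×10^5, ε/D = 7.11×10^-6 → f = 0.01273 (Haaland)
Major: h_f = f(L/D)·V²/2g = 0.01273·11066·0.4755 = 66.99 m
Minor: ΣK = 13.7; h_m = ΣK·V²/2g = 6.514 m
Total H_L = 66.99 + 6.514 = 73.50 m

H_L ≈ 73.5 m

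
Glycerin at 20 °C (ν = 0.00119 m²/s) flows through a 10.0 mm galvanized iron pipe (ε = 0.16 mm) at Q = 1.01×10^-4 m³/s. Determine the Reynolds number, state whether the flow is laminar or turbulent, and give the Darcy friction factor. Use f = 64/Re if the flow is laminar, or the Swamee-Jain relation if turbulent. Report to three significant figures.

V = 4Q/(πD²) = 1.286 m/s
Re = VD/ν = 1.286·0.0100/0.00119 = 10.8
Re < 2300 → laminar → f = 64/Re = 5.922

Re ≈ 10.8; laminar; f = 64/Re ≈ 5.92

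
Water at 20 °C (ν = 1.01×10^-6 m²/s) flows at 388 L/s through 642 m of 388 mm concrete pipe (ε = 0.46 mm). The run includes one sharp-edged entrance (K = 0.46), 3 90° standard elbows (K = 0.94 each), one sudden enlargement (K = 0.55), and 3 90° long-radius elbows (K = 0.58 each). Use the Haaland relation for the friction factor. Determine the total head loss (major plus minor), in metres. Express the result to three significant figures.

H_L ≈ 21.9 m

V = 4Q/(πD²) = 3.282 m/s; V²/2g = 0.5489 m
Re = 1.26×10^6, ε/D = 0.00119 → f = 0.02070 (Haaland)
Major: h_f = f(L/D)·V²/2g = 0.02070·1655·0.5489 = 18.80 m
Minor: ΣK = 5.57; h_m = ΣK·V²/2g = 3.057 m
Total H_L = 18.80 + 3.057 = 21.86 m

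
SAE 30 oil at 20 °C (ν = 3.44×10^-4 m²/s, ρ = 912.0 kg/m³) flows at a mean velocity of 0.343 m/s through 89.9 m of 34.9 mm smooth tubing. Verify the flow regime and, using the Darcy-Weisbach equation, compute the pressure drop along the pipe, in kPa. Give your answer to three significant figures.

Re = VD/ν = 0.343·0.03490/3.44×10^-4 = 34.8 → laminar (Re < 2300)
f = 64/Re = 1.839
h_f = f(L/D)V²/(2g) = 1.839·(89.9/0.03490)·0.343²/(2·9.81) = 28.41 m
Δp = ρg·h_f = 912.0·9.81·28.41 = 254.2 kPa

Δp ≈ 254 kPa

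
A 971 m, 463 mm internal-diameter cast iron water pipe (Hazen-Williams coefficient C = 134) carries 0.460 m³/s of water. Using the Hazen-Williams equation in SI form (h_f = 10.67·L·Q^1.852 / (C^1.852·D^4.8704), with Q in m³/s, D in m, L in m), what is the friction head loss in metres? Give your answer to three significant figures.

h_f ≈ 12.0 m

h_f = 10.67·971·0.460^1.852 / (134^1.852·0.463^4.8704) = 12.03 m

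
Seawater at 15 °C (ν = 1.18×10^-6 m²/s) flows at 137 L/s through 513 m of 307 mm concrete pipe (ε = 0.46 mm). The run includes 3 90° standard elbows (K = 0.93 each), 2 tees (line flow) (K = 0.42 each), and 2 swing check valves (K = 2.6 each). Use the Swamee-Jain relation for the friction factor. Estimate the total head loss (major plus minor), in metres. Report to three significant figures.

H_L ≈ 8.05 m

V = 4Q/(πD²) = 1.851 m/s; V²/2g = 0.1746 m
Re = 4.82×10^5, ε/D = 0.00150 → f = 0.02231 (Swamee-Jain)
Major: h_f = f(L/D)·V²/2g = 0.02231·1671·0.1746 = 6.508 m
Minor: ΣK = 8.83; h_m = ΣK·V²/2g = 1.542 m
Total H_L = 6.508 + 1.542 = 8.049 m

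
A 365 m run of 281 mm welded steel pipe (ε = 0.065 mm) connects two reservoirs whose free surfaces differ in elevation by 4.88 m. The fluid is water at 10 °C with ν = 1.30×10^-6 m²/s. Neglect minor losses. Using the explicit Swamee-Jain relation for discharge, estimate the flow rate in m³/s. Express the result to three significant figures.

Swamee-Jain (Type II): Q = -0.965·√(gD⁵h_f/L)·ln[ε/(3.7D) + √(3.17ν²L/(gD³h_f))]
√(gD⁵h_f/L) = √(9.81·0.281⁵·4.88/365) = 0.01516
ε/(3.7D) = 6.25×10^-5; √(3.17ν²L/(gD³h_f)) = 4.29×10^-5
Q = -0.965·0.01516·ln(1.054×10^-4) = 0.1340 m³/s
Check: V = 2.16 m/s, Re = 4.67×10^5, f = 0.01589, h_f = 4.91 m ≈ 4.88 m ✓

Q ≈ 0.134 m³/s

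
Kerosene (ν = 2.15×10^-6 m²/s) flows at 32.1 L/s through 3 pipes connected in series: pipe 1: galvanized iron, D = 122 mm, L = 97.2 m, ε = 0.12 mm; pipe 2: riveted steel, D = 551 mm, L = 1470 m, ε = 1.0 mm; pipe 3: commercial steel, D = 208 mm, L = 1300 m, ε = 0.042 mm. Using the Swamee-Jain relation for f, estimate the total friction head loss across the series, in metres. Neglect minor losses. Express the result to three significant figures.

Pipe 1: V = 2.746 m/s, Re = 1.56×10^5, ε/D = 9.84×10^-4, f = 0.02148, h_1 = f(L/D)V²/2g = 6.577 m
Pipe 2: V = 0.1346 m/s, Re = 3.45×10^4, ε/D = 0.00181, f = 0.02748, h_2 = f(L/D)V²/2g = 0.06772 m
Pipe 3: V = 0.9447 m/s, Re = 9.14×10^4, ε/D = 2.02×10^-4, f = 0.01929, h_3 = f(L/D)V²/2g = 5.485 m
Series → Q common, losses add: H = Σh = 12.13 m

H ≈ 12.1 m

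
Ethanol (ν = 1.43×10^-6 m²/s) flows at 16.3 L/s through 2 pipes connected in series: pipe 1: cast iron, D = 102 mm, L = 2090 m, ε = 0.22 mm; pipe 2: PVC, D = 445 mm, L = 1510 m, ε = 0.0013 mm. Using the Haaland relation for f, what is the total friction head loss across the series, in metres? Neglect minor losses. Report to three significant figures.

H ≈ 104 m

Pipe 1: V = 1.995 m/s, Re = 1.42×10^5, ε/D = 0.00216, f = 0.02498, h_1 = f(L/D)V²/2g = 103.8 m
Pipe 2: V = 0.1048 m/s, Re = 3.26×10^4, ε/D = 2.92×10^-6, f = 0.02286, h_2 = f(L/D)V²/2g = 0.04343 m
Series → Q common, losses add: H = Σh = 103.9 m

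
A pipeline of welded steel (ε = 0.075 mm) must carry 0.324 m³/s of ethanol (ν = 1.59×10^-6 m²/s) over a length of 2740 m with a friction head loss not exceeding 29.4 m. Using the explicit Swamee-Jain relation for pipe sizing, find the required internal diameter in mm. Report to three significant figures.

Swamee-Jain (Type III): D = 0.66·[ε^1.25·(LQ²/(gh_f))^4.75 + ν·Q^9.4·(L/(gh_f))^5.2]^0.04
LQ²/(gh_f) = 0.9973; L/(gh_f) = 9.500
Term 1 = ε^1.25·(…)^4.75 = 6.89×10^-6; Term 2 = ν·Q^9.4·(…)^5.2 = 4.84×10^-6
D = 0.66·(6.89×10^-6 + 4.84×10^-6)^0.04 = 0.4191 m = 419 mm
Check: V = 2.35 m/s, Re = 6.19×10^5, f = 0.01503, h_f = 27.6 m ≈ 29.4 m ✓

D ≈ 419 mm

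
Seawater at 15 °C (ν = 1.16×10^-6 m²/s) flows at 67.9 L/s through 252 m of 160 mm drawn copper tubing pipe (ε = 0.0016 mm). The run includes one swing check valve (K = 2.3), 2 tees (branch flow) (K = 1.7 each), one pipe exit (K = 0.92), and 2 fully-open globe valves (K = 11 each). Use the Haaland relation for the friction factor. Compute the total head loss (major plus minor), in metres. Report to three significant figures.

V = 4Q/(πD²) = 3.377 m/s; V²/2g = 0.5813 m
Re = 4.66×10^5, ε/D = 1.00×10^-5 → f = 0.01334 (Haaland)
Major: h_f = f(L/D)·V²/2g = 0.01334·1575·0.5813 = 12.21 m
Minor: ΣK = 28.6; h_m = ΣK·V²/2g = 16.64 m
Total H_L = 12.21 + 16.64 = 28.85 m

H_L ≈ 28.8 m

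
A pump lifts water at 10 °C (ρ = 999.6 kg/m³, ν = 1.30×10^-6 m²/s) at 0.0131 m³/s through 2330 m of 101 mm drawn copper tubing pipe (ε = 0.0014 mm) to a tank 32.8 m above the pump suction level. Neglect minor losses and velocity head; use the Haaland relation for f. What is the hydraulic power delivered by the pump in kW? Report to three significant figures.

P_hyd ≈ 11.1 kW

V = 4Q/(πD²) = 1.635 m/s; Re = 1.27×10^5; ε/D = 1.39×10^-5; f = 0.01703
h_f = f(L/D)V²/2g = 53.52 m
Total head H = z + h_f = 32.8 + 53.52 = 86.32 m
P_hyd = ρgQH = 999.6·9.81·0.0131·86.32 = 11.09 kW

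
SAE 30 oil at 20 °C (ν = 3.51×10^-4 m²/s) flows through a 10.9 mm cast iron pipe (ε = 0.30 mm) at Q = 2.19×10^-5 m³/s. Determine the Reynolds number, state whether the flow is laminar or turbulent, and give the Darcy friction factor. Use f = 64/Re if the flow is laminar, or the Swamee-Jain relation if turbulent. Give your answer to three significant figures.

V = 4Q/(πD²) = 0.2347 m/s
Re = VD/ν = 0.2347·0.0109/3.51×10^-4 = 7.29
Re < 2300 → laminar → f = 64/Re = 8.781

Re ≈ 7.29; laminar; f = 64/Re ≈ 8.78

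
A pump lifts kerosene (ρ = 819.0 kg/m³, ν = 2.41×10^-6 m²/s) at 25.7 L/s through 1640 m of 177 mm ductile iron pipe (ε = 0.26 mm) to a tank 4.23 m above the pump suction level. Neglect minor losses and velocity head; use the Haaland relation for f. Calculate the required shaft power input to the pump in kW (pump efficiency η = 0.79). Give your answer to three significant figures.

V = 4Q/(πD²) = 1.044 m/s; Re = 7.67×10^4; ε/D = 0.00147; f = 0.02396
h_f = f(L/D)V²/2g = 12.35 m
Total head H = z + h_f = 4.23 + 12.35 = 16.58 m
P_hyd = ρgQH = 819.0·9.81·0.0257·16.58 = 3.423 kW
P_shaft = P_hyd/η = 3.423/0.79 = 4.332 kW

P_shaft ≈ 4.33 kW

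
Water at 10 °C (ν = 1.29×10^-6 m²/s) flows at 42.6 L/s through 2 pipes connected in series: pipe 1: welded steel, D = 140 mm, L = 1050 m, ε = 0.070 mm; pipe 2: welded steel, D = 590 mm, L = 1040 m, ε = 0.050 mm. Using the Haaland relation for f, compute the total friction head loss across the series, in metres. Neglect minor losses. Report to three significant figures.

Pipe 1: V = 2.767 m/s, Re = 3.00×10^5, ε/D = 5.00×10^-4, f = 0.01807, h_1 = f(L/D)V²/2g = 52.91 m
Pipe 2: V = 0.1558 m/s, Re = 7.13×10^4, ε/D = 8.47×10^-5, f = 0.01945, h_2 = f(L/D)V²/2g = 0.04243 m
Series → Q common, losses add: H = Σh = 52.95 m

H ≈ 52.9 m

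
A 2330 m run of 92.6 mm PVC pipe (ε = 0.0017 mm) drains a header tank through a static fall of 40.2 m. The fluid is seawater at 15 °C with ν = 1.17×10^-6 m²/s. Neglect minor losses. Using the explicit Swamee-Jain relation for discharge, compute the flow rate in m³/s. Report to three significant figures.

Q ≈ 0.00891 m³/s

Swamee-Jain (Type II): Q = -0.965·√(gD⁵h_f/L)·ln[ε/(3.7D) + √(3.17ν²L/(gD³h_f))]
√(gD⁵h_f/L) = √(9.81·0.0926⁵·40.2/2330) = 0.001073
ε/(3.7D) = 4.96×10^-6; √(3.17ν²L/(gD³h_f)) = 1.80×10^-4
Q = -0.965·0.001073·ln(1.847×10^-4) = 0.008906 m³/s
Check: V = 1.32 m/s, Re = 1.05×10^5, f = 0.01781, h_f = 39.9 m ≈ 40.2 m ✓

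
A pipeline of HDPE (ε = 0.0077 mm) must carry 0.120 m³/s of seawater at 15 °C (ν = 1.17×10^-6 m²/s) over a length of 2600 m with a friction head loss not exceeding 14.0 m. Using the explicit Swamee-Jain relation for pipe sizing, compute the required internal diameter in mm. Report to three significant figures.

D ≈ 318 mm

Swamee-Jain (Type III): D = 0.66·[ε^1.25·(LQ²/(gh_f))^4.75 + ν·Q^9.4·(L/(gh_f))^5.2]^0.04
LQ²/(gh_f) = 0.2726; L/(gh_f) = 18.93
Term 1 = ε^1.25·(…)^4.75 = 8.45×10^-10; Term 2 = ν·Q^9.4·(…)^5.2 = 1.13×10^-8
D = 0.66·(8.45×10^-10 + 1.13×10^-8)^0.04 = 0.3184 m = 318 mm
Check: V = 1.51 m/s, Re = 4.10×10^5, f = 0.01390, h_f = 13.1 m ≈ 14.0 m ✓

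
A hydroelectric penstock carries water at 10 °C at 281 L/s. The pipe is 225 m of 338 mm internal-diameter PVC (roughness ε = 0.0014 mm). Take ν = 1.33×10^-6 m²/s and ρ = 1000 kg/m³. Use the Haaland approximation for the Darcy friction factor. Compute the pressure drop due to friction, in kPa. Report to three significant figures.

Δp ≈ 39.5 kPa

V = 4Q/(πD²) = 4·0.281/(π·0.338²) = 3.132 m/s
Re = VD/ν = 3.132·0.338/1.33×10^-6 = 7.96×10^5 → turbulent
ε/D = 0.0014/338 = 4.14×10^-6
Haaland: f = 0.01210
h_f = f(L/D)V²/(2g) = 0.01210·(225/0.338)·3.132²/(2·9.81) = 4.028 m
Δp = ρg·h_f = 1000·9.81·4.028 = 39.51 kPa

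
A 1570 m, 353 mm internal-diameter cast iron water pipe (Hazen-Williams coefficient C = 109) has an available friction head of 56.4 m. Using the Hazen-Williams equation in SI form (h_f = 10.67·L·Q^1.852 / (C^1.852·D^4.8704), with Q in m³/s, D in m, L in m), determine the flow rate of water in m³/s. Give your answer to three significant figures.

Rearranging: Q = [h_f·C^1.852·D^4.8704 / (10.67·L)]^(1/1.852)
Q = [56.4·109^1.852·0.353^4.8704 / (10.67·1570)]^0.540 = 0.3258 m³/s

Q ≈ 0.326 m³/s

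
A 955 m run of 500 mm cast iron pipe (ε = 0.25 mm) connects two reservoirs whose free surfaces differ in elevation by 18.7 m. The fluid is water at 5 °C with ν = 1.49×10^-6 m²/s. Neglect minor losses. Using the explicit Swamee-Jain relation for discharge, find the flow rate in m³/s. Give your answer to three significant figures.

Swamee-Jain (Type II): Q = -0.965·√(gD⁵h_f/L)·ln[ε/(3.7D) + √(3.17ν²L/(gD³h_f))]
√(gD⁵h_f/L) = √(9.81·0.500⁵·18.7/955) = 0.07748
ε/(3.7D) = 1.35×10^-4; √(3.17ν²L/(gD³h_f)) = 1.71×10^-5
Q = -0.965·0.07748·ln(1.523×10^-4) = 0.6572 m³/s
Check: V = 3.35 m/s, Re = 1.12×10^6, f = 0.01724, h_f = 18.8 m ≈ 18.7 m ✓

Q ≈ 0.657 m³/s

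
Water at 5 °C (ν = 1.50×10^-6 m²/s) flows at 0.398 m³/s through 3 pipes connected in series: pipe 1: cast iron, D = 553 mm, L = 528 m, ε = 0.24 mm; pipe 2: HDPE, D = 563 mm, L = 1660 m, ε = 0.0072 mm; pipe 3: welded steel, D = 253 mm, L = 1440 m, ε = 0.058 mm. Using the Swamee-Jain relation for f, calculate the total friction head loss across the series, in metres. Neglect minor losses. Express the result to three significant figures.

H ≈ 278 m

Pipe 1: V = 1.657 m/s, Re = 6.11×10^5, ε/D = 4.34×10^-4, f = 0.01717, h_1 = f(L/D)V²/2g = 2.295 m
Pipe 2: V = 1.599 m/s, Re = 6.00×10^5, ε/D = 1.28×10^-5, f = 0.01290, h_2 = f(L/D)V²/2g = 4.956 m
Pipe 3: V = 7.917 m/s, Re = 1.34×10^6, ε/D = 2.29×10^-4, f = 0.01488, h_3 = f(L/D)V²/2g = 270.5 m
Series → Q common, losses add: H = Σh = 277.8 m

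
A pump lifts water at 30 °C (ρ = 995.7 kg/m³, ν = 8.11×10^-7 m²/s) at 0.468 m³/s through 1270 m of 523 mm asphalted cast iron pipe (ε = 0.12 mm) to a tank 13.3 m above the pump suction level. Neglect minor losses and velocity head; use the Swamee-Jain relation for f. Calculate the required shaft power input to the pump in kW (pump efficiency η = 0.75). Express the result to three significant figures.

P_shaft ≈ 134 kW

V = 4Q/(πD²) = 2.178 m/s; Re = 1.40×10^6; ε/D = 2.29×10^-4; f = 0.01485
h_f = f(L/D)V²/2g = 8.722 m
Total head H = z + h_f = 13.3 + 8.722 = 22.02 m
P_hyd = ρgQH = 995.7·9.81·0.468·22.02 = 100.7 kW
P_shaft = P_hyd/η = 100.7/0.75 = 134.2 kW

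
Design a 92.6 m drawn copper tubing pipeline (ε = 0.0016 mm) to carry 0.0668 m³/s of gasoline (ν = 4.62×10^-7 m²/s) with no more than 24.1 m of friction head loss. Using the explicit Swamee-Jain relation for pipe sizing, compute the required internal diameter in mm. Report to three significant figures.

D ≈ 110 mm

Swamee-Jain (Type III): D = 0.66·[ε^1.25·(LQ²/(gh_f))^4.75 + ν·Q^9.4·(L/(gh_f))^5.2]^0.04
LQ²/(gh_f) = 0.001748; L/(gh_f) = 0.3917
Term 1 = ε^1.25·(…)^4.75 = 4.54×10^-21; Term 2 = ν·Q^9.4·(…)^5.2 = 3.17×10^-20
D = 0.66·(4.54×10^-21 + 3.17×10^-20)^0.04 = 0.1101 m = 110 mm
Check: V = 7.01 m/s, Re = 1.67×10^6, f = 0.01114, h_f = 23.5 m ≈ 24.1 m ✓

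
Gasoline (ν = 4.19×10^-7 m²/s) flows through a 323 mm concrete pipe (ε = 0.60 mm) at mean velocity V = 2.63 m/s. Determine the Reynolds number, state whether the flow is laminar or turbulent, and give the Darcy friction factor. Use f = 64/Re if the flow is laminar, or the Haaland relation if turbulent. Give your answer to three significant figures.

Re ≈ 2.03×10^6; turbulent; f ≈ 0.0231

Re = VD/ν = 2.630·0.323/4.19×10^-7 = 2.03×10^6
Re > 4000 → turbulent; ε/D = 0.00186
Haaland: f = 0.02310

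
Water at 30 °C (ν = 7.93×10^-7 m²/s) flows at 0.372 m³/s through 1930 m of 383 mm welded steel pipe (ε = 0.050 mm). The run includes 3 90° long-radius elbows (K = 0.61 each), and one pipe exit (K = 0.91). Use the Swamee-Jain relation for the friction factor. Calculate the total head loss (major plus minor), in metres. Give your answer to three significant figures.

H_L ≈ 37.7 m

V = 4Q/(πD²) = 3.229 m/s; V²/2g = 0.5314 m
Re = 1.56×10^6, ε/D = 1.31×10^-4 → f = 0.01355 (Swamee-Jain)
Major: h_f = f(L/D)·V²/2g = 0.01355·5039·0.5314 = 36.28 m
Minor: ΣK = 2.74; h_m = ΣK·V²/2g = 1.456 m
Total H_L = 36.28 + 1.456 = 37.73 m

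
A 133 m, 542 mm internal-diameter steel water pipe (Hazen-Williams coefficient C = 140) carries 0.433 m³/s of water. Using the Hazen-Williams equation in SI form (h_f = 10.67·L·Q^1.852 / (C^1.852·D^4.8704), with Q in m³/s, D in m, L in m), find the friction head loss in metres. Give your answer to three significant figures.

h_f = 10.67·133·0.433^1.852 / (140^1.852·0.542^4.8704) = 0.6305 m

h_f ≈ 0.631 m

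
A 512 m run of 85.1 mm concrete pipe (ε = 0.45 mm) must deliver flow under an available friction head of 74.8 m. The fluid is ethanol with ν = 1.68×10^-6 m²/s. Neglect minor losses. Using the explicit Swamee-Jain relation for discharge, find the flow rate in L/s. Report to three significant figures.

Swamee-Jain (Type II): Q = -0.965·√(gD⁵h_f/L)·ln[ε/(3.7D) + √(3.17ν²L/(gD³h_f))]
√(gD⁵h_f/L) = √(9.81·0.0851⁵·74.8/512) = 0.002529
ε/(3.7D) = 0.00143; √(3.17ν²L/(gD³h_f)) = 1.01×10^-4
Q = -0.965·0.002529·ln(0.001530) = 0.01582 m³/s
Check: V = 2.78 m/s, Re = 1.41×10^5, f = 0.03175, h_f = 75.3 m ≈ 74.8 m ✓

Q ≈ 15.8 L/s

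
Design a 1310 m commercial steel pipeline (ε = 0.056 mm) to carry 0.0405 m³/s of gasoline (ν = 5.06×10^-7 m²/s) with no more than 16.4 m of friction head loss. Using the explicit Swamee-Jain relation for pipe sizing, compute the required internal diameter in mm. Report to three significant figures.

Swamee-Jain (Type III): D = 0.66·[ε^1.25·(LQ²/(gh_f))^4.75 + ν·Q^9.4·(L/(gh_f))^5.2]^0.04
LQ²/(gh_f) = 0.01336; L/(gh_f) = 8.143
Term 1 = ε^1.25·(…)^4.75 = 6.06×10^-15; Term 2 = ν·Q^9.4·(…)^5.2 = 2.24×10^-15
D = 0.66·(6.06×10^-15 + 2.24×10^-15)^0.04 = 0.1804 m = 180 mm
Check: V = 1.58 m/s, Re = 5.65×10^5, f = 0.01633, h_f = 15.2 m ≈ 16.4 m ✓

D ≈ 180 mm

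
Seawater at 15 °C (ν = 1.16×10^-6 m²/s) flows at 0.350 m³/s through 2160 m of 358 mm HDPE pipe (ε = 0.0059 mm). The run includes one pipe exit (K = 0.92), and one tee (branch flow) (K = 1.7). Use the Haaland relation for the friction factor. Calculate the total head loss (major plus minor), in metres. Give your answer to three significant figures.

V = 4Q/(πD²) = 3.477 m/s; V²/2g = 0.6162 m
Re = 1.07×10^6, ε/D = 1.65×10^-5 → f = 0.01177 (Haaland)
Major: h_f = f(L/D)·V²/2g = 0.01177·6034·0.6162 = 43.77 m
Minor: ΣK = 2.62; h_m = ΣK·V²/2g = 1.614 m
Total H_L = 43.77 + 1.614 = 45.38 m

H_L ≈ 45.4 m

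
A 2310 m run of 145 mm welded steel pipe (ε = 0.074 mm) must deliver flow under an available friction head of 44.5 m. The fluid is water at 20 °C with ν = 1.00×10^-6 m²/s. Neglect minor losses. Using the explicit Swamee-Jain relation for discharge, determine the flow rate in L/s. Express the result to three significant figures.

Q ≈ 28.4 L/s

Swamee-Jain (Type II): Q = -0.965·√(gD⁵h_f/L)·ln[ε/(3.7D) + √(3.17ν²L/(gD³h_f))]
√(gD⁵h_f/L) = √(9.81·0.145⁵·44.5/2310) = 0.003480
ε/(3.7D) = 1.38×10^-4; √(3.17ν²L/(gD³h_f)) = 7.42×10^-5
Q = -0.965·0.003480·ln(2.121×10^-4) = 0.02841 m³/s
Check: V = 1.72 m/s, Re = 2.49×10^5, f = 0.01864, h_f = 44.8 m ≈ 44.5 m ✓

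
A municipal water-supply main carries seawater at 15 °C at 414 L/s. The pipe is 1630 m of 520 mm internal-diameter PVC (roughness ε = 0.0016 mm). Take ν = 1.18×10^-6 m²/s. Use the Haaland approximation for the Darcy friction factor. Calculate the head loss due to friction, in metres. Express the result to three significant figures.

h_f ≈ 7.25 m

V = 4Q/(πD²) = 4·0.414/(π·0.520²) = 1.949 m/s
Re = VD/ν = 1.949·0.520/1.18×10^-6 = 8.59×10^5 → turbulent
ε/D = 0.0016/520 = 3.08×10^-6
Haaland: f = 0.01193
h_f = f(L/D)V²/(2g) = 0.01193·(1630/0.520)·1.949²/(2·9.81) = 7.245 m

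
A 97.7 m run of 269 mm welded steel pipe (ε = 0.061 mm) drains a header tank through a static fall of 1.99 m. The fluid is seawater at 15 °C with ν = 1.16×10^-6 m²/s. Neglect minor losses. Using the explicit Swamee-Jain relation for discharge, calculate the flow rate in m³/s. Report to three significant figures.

Swamee-Jain (Type II): Q = -0.965·√(gD⁵h_f/L)·ln[ε/(3.7D) + √(3.17ν²L/(gD³h_f))]
√(gD⁵h_f/L) = √(9.81·0.269⁵·1.99/97.7) = 0.01678
ε/(3.7D) = 6.13×10^-5; √(3.17ν²L/(gD³h_f)) = 3.31×10^-5
Q = -0.965·0.01678·ln(9.440×10^-5) = 0.1500 m³/s
Check: V = 2.64 m/s, Re = 6.12×10^5, f = 0.01552, h_f = 2.00 m ≈ 1.99 m ✓

Q ≈ 0.150 m³/s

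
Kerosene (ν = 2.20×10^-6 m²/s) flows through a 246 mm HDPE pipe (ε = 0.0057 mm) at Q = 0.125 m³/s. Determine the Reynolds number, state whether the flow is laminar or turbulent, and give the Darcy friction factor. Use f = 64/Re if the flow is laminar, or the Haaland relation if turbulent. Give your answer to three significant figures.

Re ≈ 2.94×10^5; turbulent; f ≈ 0.0146

V = 4Q/(πD²) = 2.630 m/s
Re = VD/ν = 2.630·0.246/2.20×10^-6 = 2.94×10^5
Re > 4000 → turbulent; ε/D = 2.32×10^-5
Haaland: f = 0.01459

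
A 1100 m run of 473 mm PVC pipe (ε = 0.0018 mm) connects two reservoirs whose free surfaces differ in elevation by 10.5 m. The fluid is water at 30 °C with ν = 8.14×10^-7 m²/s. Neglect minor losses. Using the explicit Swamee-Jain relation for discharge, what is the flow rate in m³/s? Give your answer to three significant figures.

Q ≈ 0.503 m³/s

Swamee-Jain (Type II): Q = -0.965·√(gD⁵h_f/L)·ln[ε/(3.7D) + √(3.17ν²L/(gD³h_f))]
√(gD⁵h_f/L) = √(9.81·0.473⁵·10.5/1100) = 0.04709
ε/(3.7D) = 1.03×10^-6; √(3.17ν²L/(gD³h_f)) = 1.46×10^-5
Q = -0.965·0.04709·ln(1.559×10^-5) = 0.5029 m³/s
Check: V = 2.86 m/s, Re = 1.66×10^6, f = 0.01081, h_f = 10.5 m ≈ 10.5 m ✓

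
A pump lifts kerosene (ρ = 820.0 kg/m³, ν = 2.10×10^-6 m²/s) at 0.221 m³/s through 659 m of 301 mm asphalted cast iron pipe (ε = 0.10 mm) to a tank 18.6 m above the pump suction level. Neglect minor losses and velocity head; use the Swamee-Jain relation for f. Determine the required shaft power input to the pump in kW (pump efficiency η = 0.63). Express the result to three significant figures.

P_shaft ≈ 103 kW

V = 4Q/(πD²) = 3.106 m/s; Re = 4.45×10^5; ε/D = 3.32×10^-4; f = 0.01675
h_f = f(L/D)V²/2g = 18.03 m
Total head H = z + h_f = 18.6 + 18.03 = 36.63 m
P_hyd = ρgQH = 820.0·9.81·0.221·36.63 = 65.13 kW
P_shaft = P_hyd/η = 65.13/0.63 = 103.4 kW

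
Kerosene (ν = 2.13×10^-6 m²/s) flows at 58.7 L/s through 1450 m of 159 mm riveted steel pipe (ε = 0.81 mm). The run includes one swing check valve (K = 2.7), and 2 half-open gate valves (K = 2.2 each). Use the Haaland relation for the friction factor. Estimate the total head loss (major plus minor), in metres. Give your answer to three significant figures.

V = 4Q/(πD²) = 2.956 m/s; V²/2g = 0.4455 m
Re = 2.21×10^5, ε/D = 0.00509 → f = 0.03099 (Haaland)
Major: h_f = f(L/D)·V²/2g = 0.03099·9119·0.4455 = 125.9 m
Minor: ΣK = 7.10; h_m = ΣK·V²/2g = 3.163 m
Total H_L = 125.9 + 3.163 = 129.0 m

H_L ≈ 129 m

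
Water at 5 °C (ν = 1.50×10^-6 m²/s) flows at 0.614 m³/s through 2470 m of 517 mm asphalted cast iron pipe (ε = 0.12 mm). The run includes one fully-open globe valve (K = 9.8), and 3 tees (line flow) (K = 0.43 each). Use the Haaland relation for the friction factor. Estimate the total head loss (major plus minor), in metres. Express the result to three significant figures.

H_L ≈ 36.0 m

V = 4Q/(πD²) = 2.925 m/s; V²/2g = 0.4360 m
Re = 1.01×10^6, ε/D = 2.32×10^-4 → f = 0.01494 (Haaland)
Major: h_f = f(L/D)·V²/2g = 0.01494·4778·0.4360 = 31.12 m
Minor: ΣK = 11.1; h_m = ΣK·V²/2g = 4.835 m
Total H_L = 31.12 + 4.835 = 35.95 m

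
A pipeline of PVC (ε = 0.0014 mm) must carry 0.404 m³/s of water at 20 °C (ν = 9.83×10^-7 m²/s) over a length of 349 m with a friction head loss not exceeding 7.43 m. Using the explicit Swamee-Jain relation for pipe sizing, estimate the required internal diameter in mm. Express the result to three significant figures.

Swamee-Jain (Type III): D = 0.66·[ε^1.25·(LQ²/(gh_f))^4.75 + ν·Q^9.4·(L/(gh_f))^5.2]^0.04
LQ²/(gh_f) = 0.7815; L/(gh_f) = 4.788
Term 1 = ε^1.25·(…)^4.75 = 1.49×10^-8; Term 2 = ν·Q^9.4·(…)^5.2 = 6.75×10^-7
D = 0.66·(1.49×10^-8 + 6.75×10^-7)^0.04 = 0.3742 m = 374 mm
Check: V = 3.67 m/s, Re = 1.40×10^6, f = 0.01109, h_f = 7.12 m ≈ 7.43 m ✓

D ≈ 374 mm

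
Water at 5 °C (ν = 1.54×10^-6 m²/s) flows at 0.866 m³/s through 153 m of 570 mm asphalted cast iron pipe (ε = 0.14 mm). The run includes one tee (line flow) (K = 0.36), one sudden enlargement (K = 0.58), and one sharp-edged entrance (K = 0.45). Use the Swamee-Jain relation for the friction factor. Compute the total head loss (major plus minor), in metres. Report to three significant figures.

V = 4Q/(πD²) = 3.394 m/s; V²/2g = 0.5870 m
Re = 1.26×10^6, ε/D = 2.46×10^-4 → f = 0.01509 (Swamee-Jain)
Major: h_f = f(L/D)·V²/2g = 0.01509·268.4·0.5870 = 2.377 m
Minor: ΣK = 1.39; h_m = ΣK·V²/2g = 0.8160 m
Total H_L = 2.377 + 0.8160 = 3.193 m

H_L ≈ 3.19 m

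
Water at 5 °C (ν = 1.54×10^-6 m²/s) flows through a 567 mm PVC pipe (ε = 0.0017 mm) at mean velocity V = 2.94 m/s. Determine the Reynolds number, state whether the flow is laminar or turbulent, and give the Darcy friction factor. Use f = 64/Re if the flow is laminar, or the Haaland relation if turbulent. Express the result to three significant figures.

Re = VD/ν = 2.940·0.567/1.54×10^-6 = 1.08×10^6
Re > 4000 → turbulent; ε/D = 3.00×10^-6
Haaland: f = 0.01149

Re ≈ 1.08×10^6; turbulent; f ≈ 0.0115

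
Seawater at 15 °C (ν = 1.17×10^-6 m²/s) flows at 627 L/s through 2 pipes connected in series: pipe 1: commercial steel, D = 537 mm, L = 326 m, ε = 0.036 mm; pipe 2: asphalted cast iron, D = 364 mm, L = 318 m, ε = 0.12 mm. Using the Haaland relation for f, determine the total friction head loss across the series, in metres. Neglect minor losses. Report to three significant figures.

Pipe 1: V = 2.768 m/s, Re = 1.27×10^6, ε/D = 6.70×10^-5, f = 0.01253, h_1 = f(L/D)V²/2g = 2.971 m
Pipe 2: V = 6.025 m/s, Re = 1.87×10^6, ε/D = 3.30×10^-4, f = 0.01560, h_2 = f(L/D)V²/2g = 25.21 m
Series → Q common, losses add: H = Σh = 28.19 m

H ≈ 28.2 m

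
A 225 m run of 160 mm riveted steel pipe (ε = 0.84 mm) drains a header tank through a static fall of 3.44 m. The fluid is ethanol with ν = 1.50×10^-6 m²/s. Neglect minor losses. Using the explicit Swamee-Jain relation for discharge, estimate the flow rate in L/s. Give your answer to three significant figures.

Q ≈ 24.8 L/s

Swamee-Jain (Type II): Q = -0.965·√(gD⁵h_f/L)·ln[ε/(3.7D) + √(3.17ν²L/(gD³h_f))]
√(gD⁵h_f/L) = √(9.81·0.160⁵·3.44/225) = 0.003966
ε/(3.7D) = 0.00142; √(3.17ν²L/(gD³h_f)) = 1.08×10^-4
Q = -0.965·0.003966·ln(0.001527) = 0.02482 m³/s
Check: V = 1.23 m/s, Re = 1.32×10^5, f = 0.03174, h_f = 3.47 m ≈ 3.44 m ✓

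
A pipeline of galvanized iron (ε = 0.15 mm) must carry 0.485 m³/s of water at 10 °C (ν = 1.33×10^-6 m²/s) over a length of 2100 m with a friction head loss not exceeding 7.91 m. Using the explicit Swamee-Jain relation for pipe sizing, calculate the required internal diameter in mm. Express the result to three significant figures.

D ≈ 612 mm

Swamee-Jain (Type III): D = 0.66·[ε^1.25·(LQ²/(gh_f))^4.75 + ν·Q^9.4·(L/(gh_f))^5.2]^0.04
LQ²/(gh_f) = 6.366; L/(gh_f) = 27.06
Term 1 = ε^1.25·(…)^4.75 = 0.109; Term 2 = ν·Q^9.4·(…)^5.2 = 0.0415
D = 0.66·(0.109 + 0.0415)^0.04 = 0.6119 m = 612 mm
Check: V = 1.65 m/s, Re = 7.59×10^5, f = 0.01547, h_f = 7.36 m ≈ 7.91 m ✓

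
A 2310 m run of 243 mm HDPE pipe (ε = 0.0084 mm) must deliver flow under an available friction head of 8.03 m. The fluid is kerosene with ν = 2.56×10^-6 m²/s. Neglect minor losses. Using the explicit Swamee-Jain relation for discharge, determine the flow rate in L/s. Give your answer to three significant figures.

Swamee-Jain (Type II): Q = -0.965·√(gD⁵h_f/L)·ln[ε/(3.7D) + √(3.17ν²L/(gD³h_f))]
√(gD⁵h_f/L) = √(9.81·0.243⁵·8.03/2310) = 0.005375
ε/(3.7D) = 9.34×10^-6; √(3.17ν²L/(gD³h_f)) = 2.06×10^-4
Q = -0.965·0.005375·ln(2.154×10^-4) = 0.04380 m³/s
Check: V = 0.944 m/s, Re = 8.96×10^4, f = 0.01848, h_f = 7.98 m ≈ 8.03 m ✓

Q ≈ 43.8 L/s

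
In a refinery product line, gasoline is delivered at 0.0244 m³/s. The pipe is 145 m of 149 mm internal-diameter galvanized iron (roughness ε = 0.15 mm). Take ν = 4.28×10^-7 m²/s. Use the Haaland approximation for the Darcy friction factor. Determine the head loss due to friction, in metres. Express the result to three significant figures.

h_f ≈ 1.97 m

V = 4Q/(πD²) = 4·0.0244/(π·0.149²) = 1.399 m/s
Re = VD/ν = 1.399·0.149/4.28×10^-7 = 4.87×10^5 → turbulent
ε/D = 0.15/149 = 0.00101
Haaland: f = 0.02024
h_f = f(L/D)V²/(2g) = 0.02024·(145/0.149)·1.399²/(2·9.81) = 1.966 m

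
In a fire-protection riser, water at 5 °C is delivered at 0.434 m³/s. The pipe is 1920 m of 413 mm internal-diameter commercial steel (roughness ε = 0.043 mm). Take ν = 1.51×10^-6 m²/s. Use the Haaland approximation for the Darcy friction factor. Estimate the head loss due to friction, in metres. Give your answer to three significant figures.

h_f ≈ 33.6 m

V = 4Q/(πD²) = 4·0.434/(π·0.413²) = 3.240 m/s
Re = VD/ν = 3.240·0.413/1.51×10^-6 = 8.86×10^5 → turbulent
ε/D = 0.043/413 = 1.04×10^-4
Haaland: f = 0.01352
h_f = f(L/D)V²/(2g) = 0.01352·(1920/0.413)·3.240²/(2·9.81) = 33.62 m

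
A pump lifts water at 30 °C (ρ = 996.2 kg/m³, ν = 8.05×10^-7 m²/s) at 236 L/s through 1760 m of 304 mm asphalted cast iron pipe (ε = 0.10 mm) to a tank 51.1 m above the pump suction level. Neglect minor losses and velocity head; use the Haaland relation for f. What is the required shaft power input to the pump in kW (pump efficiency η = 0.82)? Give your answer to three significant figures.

P_shaft ≈ 282 kW

V = 4Q/(πD²) = 3.251 m/s; Re = 1.23×10^6; ε/D = 3.29×10^-4; f = 0.01575
h_f = f(L/D)V²/2g = 49.15 m
Total head H = z + h_f = 51.1 + 49.15 = 100.2 m
P_hyd = ρgQH = 996.2·9.81·0.236·100.2 = 231.2 kW
P_shaft = P_hyd/η = 231.2/0.82 = 282.0 kW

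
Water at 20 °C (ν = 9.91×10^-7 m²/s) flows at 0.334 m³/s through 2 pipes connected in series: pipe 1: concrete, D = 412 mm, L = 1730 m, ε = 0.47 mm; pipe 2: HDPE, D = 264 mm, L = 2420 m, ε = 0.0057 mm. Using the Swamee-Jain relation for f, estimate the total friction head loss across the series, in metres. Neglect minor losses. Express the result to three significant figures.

Pipe 1: V = 2.505 m/s, Re = 1.04×10^6, ε/D = 0.00114, f = 0.02063, h_1 = f(L/D)V²/2g = 27.71 m
Pipe 2: V = 6.102 m/s, Re = 1.63×10^6, ε/D = 2.16×10^-5, f = 0.01138, h_2 = f(L/D)V²/2g = 198.0 m
Series → Q common, losses add: H = Σh = 225.7 m

H ≈ 226 m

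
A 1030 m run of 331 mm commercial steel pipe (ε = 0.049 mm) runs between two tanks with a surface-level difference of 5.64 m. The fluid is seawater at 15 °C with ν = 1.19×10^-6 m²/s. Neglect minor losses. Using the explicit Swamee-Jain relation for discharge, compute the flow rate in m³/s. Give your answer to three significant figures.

Swamee-Jain (Type II): Q = -0.965·√(gD⁵h_f/L)·ln[ε/(3.7D) + √(3.17ν²L/(gD³h_f))]
√(gD⁵h_f/L) = √(9.81·0.331⁵·5.64/1030) = 0.01461
ε/(3.7D) = 4.00×10^-5; √(3.17ν²L/(gD³h_f)) = 4.80×10^-5
Q = -0.965·0.01461·ln(8.801×10^-5) = 0.1316 m³/s
Check: V = 1.53 m/s, Re = 4.26×10^5, f = 0.01525, h_f = 5.66 m ≈ 5.64 m ✓

Q ≈ 0.132 m³/s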